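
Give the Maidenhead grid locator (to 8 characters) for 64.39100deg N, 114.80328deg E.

OP74jj63

Shift to the Maidenhead origin (180°W, 90°S): lon 294.80328, lat 154.39100.
Field (20°×10°, letters A–R): 294.80328/20 → 14 → O, 154.39100/10 → 15 → P; chars OP.
Square (2°×1°, digits 0–9): 14.80328/2 → 7, 4.39100/1 → 4; chars 74.
Subsquare (5′×2.5′, letters a–x): 0.80328/0.0833333 → 9 → j, 0.39100/0.0416667 → 9 → j; chars jj.
Extended square (30″×15″, digits 0–9): 0.05328/0.00833333 → 6, 0.01600/0.00416667 → 3; chars 63.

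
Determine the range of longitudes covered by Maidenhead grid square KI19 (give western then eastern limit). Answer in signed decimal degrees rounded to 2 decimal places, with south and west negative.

22.00, 24.00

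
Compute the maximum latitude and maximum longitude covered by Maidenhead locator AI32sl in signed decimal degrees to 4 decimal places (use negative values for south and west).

-7.5000, -172.4167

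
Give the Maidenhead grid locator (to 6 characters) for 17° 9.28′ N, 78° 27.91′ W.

Offset from 180°W / 90°S: lon 101.5348°, lat 107.1547°.
Field: 101.5348/20 → 5 → F, 107.1547/10 → 10 → K; chars FK.
Square: 1.5348/2 → 0, 7.1547/1 → 7; chars 07.
Subsquare: 1.5348/0.0833333 → 18 → s, 0.1547/0.0416667 → 3 → d; chars sd.

FK07sd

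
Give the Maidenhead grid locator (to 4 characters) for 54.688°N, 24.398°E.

Shift to the Maidenhead origin (180°W, 90°S): lon 204.40, lat 144.69.
Field: 204.40/20 → 10 → K, 144.69/10 → 14 → O; chars KO.
Square: 4.40/2 → 2, 4.69/1 → 4; chars 24.

KO24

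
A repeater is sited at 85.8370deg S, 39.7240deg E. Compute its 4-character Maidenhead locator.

KA94

Shift to the Maidenhead origin (180°W, 90°S): lon 219.72, lat 4.16.
Field: 219.72/20 → 10 → K, 4.16/10 → 0 → A; chars KA.
Square: 19.72/2 → 9, 4.16/1 → 4; chars 94.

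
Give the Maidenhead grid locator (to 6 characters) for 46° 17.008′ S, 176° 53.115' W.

AE13nr

Offset from 180°W / 90°S: lon 3.1147°, lat 43.7165°.
Field (20°×10°, letters A–R): 3.1147/20 → 0 → A, 43.7165/10 → 4 → E; chars AE.
Square (2°×1°, digits 0–9): 3.1147/2 → 1, 3.7165/1 → 3; chars 13.
Subsquare (5′×2.5′, letters a–x): 1.1147/0.0833333 → 13 → n, 0.7165/0.0416667 → 17 → r; chars nr.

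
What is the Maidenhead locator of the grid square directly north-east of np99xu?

OP09av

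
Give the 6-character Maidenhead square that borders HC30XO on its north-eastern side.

Longitude subsquare x = 23; +1 → 24, wraps to 0 = a, carry into square.
Longitude square 3; +1 → 4.
Latitude subsquare o = 14; +1 → 15 = p.

HC40ap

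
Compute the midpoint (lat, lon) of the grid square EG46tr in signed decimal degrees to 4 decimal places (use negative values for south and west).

Field E=4, G=6: +4·20° lon, +6·10° lat → SW at lon -100°, lat -30°.
Square 4, 6: +4·2° lon, +6·1° lat → SW at lon -92°, lat -24°.
Subsquare t=19, r=17: +19·0.0833333° lon, +17·0.0416667° lat → SW at lon -90.4167°, lat -23.2917°.
Cell spans 0.0833333° lon × 0.0416667° lat. Centre is SW corner plus half of each.
latitude -23.2708, longitude -90.3750.

-23.2708, -90.3750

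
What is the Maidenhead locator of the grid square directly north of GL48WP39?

GL48wq30

Latitude extended square 9; +1 → 10, wraps to 0, carry into subsquare.
Latitude subsquare p = 15; +1 → 16 = q.
The longitude characters are unchanged.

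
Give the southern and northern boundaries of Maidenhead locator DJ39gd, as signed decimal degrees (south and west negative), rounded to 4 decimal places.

Field D=3, J=9: +3·20° lon, +9·10° lat → SW at lon -120°, lat 0°.
Square 3, 9: +3·2° lon, +9·1° lat → SW at lon -114°, lat 9°.
Subsquare g=6, d=3: +6·0.0833333° lon, +3·0.0416667° lat → SW at lon -113.5°, lat 9.125°.
Cell spans 0.0833333° lon × 0.0416667° lat.
south 9.1250, north 9.1667.

9.1250, 9.1667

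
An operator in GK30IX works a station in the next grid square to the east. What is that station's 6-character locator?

GK30jx

Longitude subsquare i = 8; +1 → 9 = j.
The latitude characters are unchanged.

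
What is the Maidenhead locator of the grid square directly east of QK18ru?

QK18su

Longitude subsquare r = 17; +1 → 18 = s.
The latitude characters are unchanged.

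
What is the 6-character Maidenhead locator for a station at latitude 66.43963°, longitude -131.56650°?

Add 180° to longitude and 90° to latitude: 48.4335, 156.4396.
Field: 48.4335/20 → 2 → C, 156.4396/10 → 15 → P; chars CP.
Square: 8.4335/2 → 4, 6.4396/1 → 6; chars 46.
Subsquare: 0.4335/0.0833333 → 5 → f, 0.4396/0.0416667 → 10 → k; chars fk.

CP46fk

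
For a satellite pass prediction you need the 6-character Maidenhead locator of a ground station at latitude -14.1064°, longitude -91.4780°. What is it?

EH45gv

Add 180° to longitude and 90° to latitude: 88.5220, 75.8936.
Field: lon ⌊88.5220/20⌋ = 4 → E; lat ⌊75.8936/10⌋ = 7 → H.
Square: lon ⌊8.5220/2⌋ = 4; lat ⌊5.8936/1⌋ = 5.
Subsquare: lon ⌊0.5220/0.0833333⌋ = 6 → g; lat ⌊0.8936/0.0416667⌋ = 21 → v.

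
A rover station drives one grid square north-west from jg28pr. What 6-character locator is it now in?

JG28os

Longitude subsquare p = 15; −1 → 14 = o.
Latitude subsquare r = 17; +1 → 18 = s.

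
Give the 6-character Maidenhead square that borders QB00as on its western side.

Longitude subsquare a = 0; −1 → -1, wraps to 23 = x, carry into square.
Longitude square 0; −1 → -1, wraps to 9, carry into field.
Longitude field Q = 16; −1 → 15 = P.
The latitude characters are unchanged.

PB90xs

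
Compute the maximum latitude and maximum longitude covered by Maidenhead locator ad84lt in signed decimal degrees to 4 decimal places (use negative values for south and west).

-55.1667, -163.0000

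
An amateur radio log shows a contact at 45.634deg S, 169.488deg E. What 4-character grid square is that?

Offset from 180°W / 90°S: lon 349.49°, lat 44.37°.
Field: 349.49/20 → 17 → R, 44.37/10 → 4 → E; chars RE.
Square: 9.49/2 → 4, 4.37/1 → 4; chars 44.

RE44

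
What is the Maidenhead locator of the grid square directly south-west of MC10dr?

MC10cq

Longitude subsquare d = 3; −1 → 2 = c.
Latitude subsquare r = 17; −1 → 16 = q.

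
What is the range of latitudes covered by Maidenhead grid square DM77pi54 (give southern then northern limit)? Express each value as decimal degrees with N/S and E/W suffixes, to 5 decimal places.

37.35000° N, 37.35417° N

Field D=3, M=12: +3·20° lon, +12·10° lat → SW at lon -120°, lat 30°.
Square 7, 7: +7·2° lon, +7·1° lat → SW at lon -106°, lat 37°.
Subsquare p=15, i=8: +15·0.0833333° lon, +8·0.0416667° lat → SW at lon -104.75°, lat 37.3333°.
Extended square 5, 4: +5·0.00833333° lon, +4·0.00416667° lat → SW at lon -104.708°, lat 37.35°.
Cell spans 0.00833333° lon × 0.00416667° lat.
south 37.35000° N, north 37.35417° N.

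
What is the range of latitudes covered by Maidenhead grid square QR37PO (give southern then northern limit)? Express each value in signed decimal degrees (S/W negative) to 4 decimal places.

87.5833, 87.6250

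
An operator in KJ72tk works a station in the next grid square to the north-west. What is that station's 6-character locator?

KJ72sl

Longitude subsquare t = 19; −1 → 18 = s.
Latitude subsquare k = 10; +1 → 11 = l.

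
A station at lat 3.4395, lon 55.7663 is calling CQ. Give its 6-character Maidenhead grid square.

Offset from 180°W / 90°S: lon 235.7663°, lat 93.4395°.
Field (20°×10°, letters A–R): lon ⌊235.7663/20⌋ = 11 → L; lat ⌊93.4395/10⌋ = 9 → J.
Square (2°×1°, digits 0–9): lon ⌊15.7663/2⌋ = 7; lat ⌊3.4395/1⌋ = 3.
Subsquare (5′×2.5′, letters a–x): lon ⌊1.7663/0.0833333⌋ = 21 → v; lat ⌊0.4395/0.0416667⌋ = 10 → k.

LJ73vk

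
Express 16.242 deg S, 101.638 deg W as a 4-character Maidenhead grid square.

DH93

Offset from 180°W / 90°S: lon 78.36°, lat 73.76°.
Field: 78.36/20 → 3 → D, 73.76/10 → 7 → H; chars DH.
Square: 18.36/2 → 9, 3.76/1 → 3; chars 93.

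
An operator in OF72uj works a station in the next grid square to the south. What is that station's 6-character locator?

Latitude subsquare j = 9; −1 → 8 = i.
The longitude characters are unchanged.

OF72ui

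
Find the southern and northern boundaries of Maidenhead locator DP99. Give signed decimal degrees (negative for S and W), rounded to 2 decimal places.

69.00, 70.00

Field D=3, P=15: +3·20° lon, +15·10° lat → SW at lon -120°, lat 60°.
Square 9, 9: +9·2° lon, +9·1° lat → SW at lon -102°, lat 69°.
Cell spans 2° lon × 1° lat.
south 69.00, north 70.00.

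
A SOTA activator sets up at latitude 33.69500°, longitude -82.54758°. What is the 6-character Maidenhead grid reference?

Shift to the Maidenhead origin (180°W, 90°S): lon 97.4524, lat 123.6950.
Field (20°×10°, letters A–R): 97.4524/20 → 4 → E, 123.6950/10 → 12 → M; chars EM.
Square (2°×1°, digits 0–9): 17.4524/2 → 8, 3.6950/1 → 3; chars 83.
Subsquare (5′×2.5′, letters a–x): 1.4524/0.0833333 → 17 → r, 0.6950/0.0416667 → 16 → q; chars rq.

EM83rq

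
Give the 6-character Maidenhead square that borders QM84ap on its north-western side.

Longitude subsquare a = 0; −1 → -1, wraps to 23 = x, carry into square.
Longitude square 8; −1 → 7.
Latitude subsquare p = 15; +1 → 16 = q.

QM74xq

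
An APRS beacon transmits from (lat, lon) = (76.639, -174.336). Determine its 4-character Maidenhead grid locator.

AQ26

Add 180° to longitude and 90° to latitude: 5.66, 166.64.
Field: 5.66/20 → 0 → A, 166.64/10 → 16 → Q; chars AQ.
Square: 5.66/2 → 2, 6.64/1 → 6; chars 26.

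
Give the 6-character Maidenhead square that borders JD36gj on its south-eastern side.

JD36hi

Longitude subsquare g = 6; +1 → 7 = h.
Latitude subsquare j = 9; −1 → 8 = i.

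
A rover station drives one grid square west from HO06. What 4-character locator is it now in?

GO96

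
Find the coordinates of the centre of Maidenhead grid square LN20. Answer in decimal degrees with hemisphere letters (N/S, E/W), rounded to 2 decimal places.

40.50° N, 45.00° E

Field L=11, N=13: +11·20° lon, +13·10° lat → SW at lon 40°, lat 40°.
Square 2, 0: +2·2° lon, +0·1° lat → SW at lon 44°, lat 40°.
Cell spans 2° lon × 1° lat. Centre is SW corner plus half of each.
latitude 40.50° N, longitude 45.00° E.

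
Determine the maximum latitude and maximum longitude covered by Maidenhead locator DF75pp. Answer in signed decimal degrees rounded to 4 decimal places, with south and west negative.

Field D=3, F=5: +3·20° lon, +5·10° lat → SW at lon -120°, lat -40°.
Square 7, 5: +7·2° lon, +5·1° lat → SW at lon -106°, lat -35°.
Subsquare p=15, p=15: +15·0.0833333° lon, +15·0.0416667° lat → SW at lon -104.75°, lat -34.375°.
Cell spans 0.0833333° lon × 0.0416667° lat. NE corner is SW corner plus one full cell.
latitude -34.3333, longitude -104.6667.

-34.3333, -104.6667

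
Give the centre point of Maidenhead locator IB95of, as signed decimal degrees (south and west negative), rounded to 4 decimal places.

-74.7708, -0.7917

Field I=8, B=1: +8·20° lon, +1·10° lat → SW at lon -20°, lat -80°.
Square 9, 5: +9·2° lon, +5·1° lat → SW at lon -2°, lat -75°.
Subsquare o=14, f=5: +14·0.0833333° lon, +5·0.0416667° lat → SW at lon -0.833333°, lat -74.7917°.
Cell spans 0.0833333° lon × 0.0416667° lat. Centre is SW corner plus half of each.
latitude -74.7708, longitude -0.7917.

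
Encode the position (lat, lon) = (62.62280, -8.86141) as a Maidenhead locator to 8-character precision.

Add 180° to longitude and 90° to latitude: 171.13859, 152.62280.
Field: lon ⌊171.13859/20⌋ = 8 → I; lat ⌊152.62280/10⌋ = 15 → P.
Square: lon ⌊11.13859/2⌋ = 5; lat ⌊2.62280/1⌋ = 2.
Subsquare: lon ⌊1.13859/0.0833333⌋ = 13 → n; lat ⌊0.62280/0.0416667⌋ = 14 → o.
Extended square: lon ⌊0.05526/0.00833333⌋ = 6; lat ⌊0.03947/0.00416667⌋ = 9.

IP52no69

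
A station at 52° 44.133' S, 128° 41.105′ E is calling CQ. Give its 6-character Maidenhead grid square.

PD47ig

Add 180° to longitude and 90° to latitude: 308.6851, 37.2644.
Field: 308.6851/20 → 15 → P, 37.2644/10 → 3 → D; chars PD.
Square: 8.6851/2 → 4, 7.2644/1 → 7; chars 47.
Subsquare: 0.6851/0.0833333 → 8 → i, 0.2644/0.0416667 → 6 → g; chars ig.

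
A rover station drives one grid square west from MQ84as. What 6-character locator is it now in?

MQ74xs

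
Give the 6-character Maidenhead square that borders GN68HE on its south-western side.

Longitude subsquare h = 7; −1 → 6 = g.
Latitude subsquare e = 4; −1 → 3 = d.

GN68gd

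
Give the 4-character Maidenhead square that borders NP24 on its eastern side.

Longitude square 2; +1 → 3.
The latitude characters are unchanged.

NP34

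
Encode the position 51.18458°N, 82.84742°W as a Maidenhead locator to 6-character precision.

Add 180° to longitude and 90° to latitude: 97.1526, 141.1846.
Field: lon ⌊97.1526/20⌋ = 4 → E; lat ⌊141.1846/10⌋ = 14 → O.
Square: lon ⌊17.1526/2⌋ = 8; lat ⌊1.1846/1⌋ = 1.
Subsquare: lon ⌊1.1526/0.0833333⌋ = 13 → n; lat ⌊0.1846/0.0416667⌋ = 4 → e.

EO81ne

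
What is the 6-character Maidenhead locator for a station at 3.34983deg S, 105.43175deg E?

OI26rp

Offset from 180°W / 90°S: lon 285.4317°, lat 86.6502°.
Field (20°×10°, letters A–R): 285.4317/20 → 14 → O, 86.6502/10 → 8 → I; chars OI.
Square (2°×1°, digits 0–9): 5.4317/2 → 2, 6.6502/1 → 6; chars 26.
Subsquare (5′×2.5′, letters a–x): 1.4317/0.0833333 → 17 → r, 0.6502/0.0416667 → 15 → p; chars rp.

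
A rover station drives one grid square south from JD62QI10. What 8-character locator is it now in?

JD62qh19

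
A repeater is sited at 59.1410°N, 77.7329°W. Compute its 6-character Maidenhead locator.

FO19dd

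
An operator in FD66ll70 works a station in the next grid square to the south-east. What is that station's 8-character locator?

FD66lk89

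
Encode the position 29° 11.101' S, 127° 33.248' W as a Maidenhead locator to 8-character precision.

CG60ft35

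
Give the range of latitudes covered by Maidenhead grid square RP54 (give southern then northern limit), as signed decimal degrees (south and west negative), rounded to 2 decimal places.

64.00, 65.00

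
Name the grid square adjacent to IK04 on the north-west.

HK95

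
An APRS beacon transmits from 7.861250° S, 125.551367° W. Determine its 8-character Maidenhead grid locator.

CI72fd33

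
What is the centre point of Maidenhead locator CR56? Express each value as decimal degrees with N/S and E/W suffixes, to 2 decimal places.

86.50° N, 129.00° W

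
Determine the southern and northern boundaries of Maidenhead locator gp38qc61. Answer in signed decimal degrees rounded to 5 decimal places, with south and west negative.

68.08750, 68.09167

Field G=6, P=15: +6·20° lon, +15·10° lat → SW at lon -60°, lat 60°.
Square 3, 8: +3·2° lon, +8·1° lat → SW at lon -54°, lat 68°.
Subsquare q=16, c=2: +16·0.0833333° lon, +2·0.0416667° lat → SW at lon -52.6667°, lat 68.0833°.
Extended square 6, 1: +6·0.00833333° lon, +1·0.00416667° lat → SW at lon -52.6167°, lat 68.0875°.
Cell spans 0.00833333° lon × 0.00416667° lat.
south 68.08750, north 68.09167.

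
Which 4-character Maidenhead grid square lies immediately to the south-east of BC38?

Longitude square 3; +1 → 4.
Latitude square 8; −1 → 7.

BC47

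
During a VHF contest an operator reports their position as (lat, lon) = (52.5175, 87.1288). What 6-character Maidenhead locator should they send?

NO32nm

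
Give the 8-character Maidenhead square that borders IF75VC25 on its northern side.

Latitude extended square 5; +1 → 6.
The longitude characters are unchanged.

IF75vc26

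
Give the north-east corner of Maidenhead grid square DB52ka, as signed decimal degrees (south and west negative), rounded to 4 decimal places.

Field D=3, B=1: +3·20° lon, +1·10° lat → SW at lon -120°, lat -80°.
Square 5, 2: +5·2° lon, +2·1° lat → SW at lon -110°, lat -78°.
Subsquare k=10, a=0: +10·0.0833333° lon, +0·0.0416667° lat → SW at lon -109.167°, lat -78°.
Cell spans 0.0833333° lon × 0.0416667° lat. NE corner is SW corner plus one full cell.
latitude -77.9583, longitude -109.0833.

-77.9583, -109.0833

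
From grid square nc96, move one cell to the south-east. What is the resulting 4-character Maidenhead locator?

OC05

Longitude square 9; +1 → 10, wraps to 0, carry into field.
Longitude field N = 13; +1 → 14 = O.
Latitude square 6; −1 → 5.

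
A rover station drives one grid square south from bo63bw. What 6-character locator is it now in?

BO63bv

Latitude subsquare w = 22; −1 → 21 = v.
The longitude characters are unchanged.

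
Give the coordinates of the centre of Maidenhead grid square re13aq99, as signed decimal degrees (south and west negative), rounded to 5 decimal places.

Field R=17, E=4: +17·20° lon, +4·10° lat → SW at lon 160°, lat -50°.
Square 1, 3: +1·2° lon, +3·1° lat → SW at lon 162°, lat -47°.
Subsquare a=0, q=16: +0·0.0833333° lon, +16·0.0416667° lat → SW at lon 162°, lat -46.3333°.
Extended square 9, 9: +9·0.00833333° lon, +9·0.00416667° lat → SW at lon 162.075°, lat -46.2958°.
Cell spans 0.00833333° lon × 0.00416667° lat. Centre is SW corner plus half of each.
latitude -46.29375, longitude 162.07917.

-46.29375, 162.07917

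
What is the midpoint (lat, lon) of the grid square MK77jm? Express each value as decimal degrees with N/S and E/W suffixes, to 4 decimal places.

Field M=12, K=10: +12·20° lon, +10·10° lat → SW at lon 60°, lat 10°.
Square 7, 7: +7·2° lon, +7·1° lat → SW at lon 74°, lat 17°.
Subsquare j=9, m=12: +9·0.0833333° lon, +12·0.0416667° lat → SW at lon 74.75°, lat 17.5°.
Cell spans 0.0833333° lon × 0.0416667° lat. Centre is SW corner plus half of each.
latitude 17.5208° N, longitude 74.7917° E.

17.5208° N, 74.7917° E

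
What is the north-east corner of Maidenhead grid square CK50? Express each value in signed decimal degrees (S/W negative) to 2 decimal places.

Field C=2, K=10: +2·20° lon, +10·10° lat → SW at lon -140°, lat 10°.
Square 5, 0: +5·2° lon, +0·1° lat → SW at lon -130°, lat 10°.
Cell spans 2° lon × 1° lat. NE corner is SW corner plus one full cell.
latitude 11.00, longitude -128.00.

11.00, -128.00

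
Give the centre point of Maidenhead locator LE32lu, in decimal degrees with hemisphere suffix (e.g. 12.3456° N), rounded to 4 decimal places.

47.1458° S, 46.9583° E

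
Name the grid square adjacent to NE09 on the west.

ME99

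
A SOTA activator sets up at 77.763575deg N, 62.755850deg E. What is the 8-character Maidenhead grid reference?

Shift to the Maidenhead origin (180°W, 90°S): lon 242.75585, lat 167.76358.
Field (20°×10°, letters A–R): 242.75585/20 → 12 → M, 167.76358/10 → 16 → Q; chars MQ.
Square (2°×1°, digits 0–9): 2.75585/2 → 1, 7.76358/1 → 7; chars 17.
Subsquare (5′×2.5′, letters a–x): 0.75585/0.0833333 → 9 → j, 0.76358/0.0416667 → 18 → s; chars js.
Extended square (30″×15″, digits 0–9): 0.00585/0.00833333 → 0, 0.01358/0.00416667 → 3; chars 03.

MQ17js03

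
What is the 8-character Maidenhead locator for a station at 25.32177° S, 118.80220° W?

Add 180° to longitude and 90° to latitude: 61.19780, 64.67823.
Field (20°×10°, letters A–R): 61.19780/20 → 3 → D, 64.67823/10 → 6 → G; chars DG.
Square (2°×1°, digits 0–9): 1.19780/2 → 0, 4.67823/1 → 4; chars 04.
Subsquare (5′×2.5′, letters a–x): 1.19780/0.0833333 → 14 → o, 0.67823/0.0416667 → 16 → q; chars oq.
Extended square (30″×15″, digits 0–9): 0.03113/0.00833333 → 3, 0.01156/0.00416667 → 2; chars 32.

DG04oq32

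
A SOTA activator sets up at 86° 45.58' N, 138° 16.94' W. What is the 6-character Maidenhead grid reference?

Add 180° to longitude and 90° to latitude: 41.7177, 176.7597.
Field: 41.7177/20 → 2 → C, 176.7597/10 → 17 → R; chars CR.
Square: 1.7177/2 → 0, 6.7597/1 → 6; chars 06.
Subsquare: 1.7177/0.0833333 → 20 → u, 0.7597/0.0416667 → 18 → s; chars us.

CR06us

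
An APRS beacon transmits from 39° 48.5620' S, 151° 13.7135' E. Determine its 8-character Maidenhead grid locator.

Offset from 180°W / 90°S: lon 331.22856°, lat 50.19063°.
Field: lon ⌊331.22856/20⌋ = 16 → Q; lat ⌊50.19063/10⌋ = 5 → F.
Square: lon ⌊11.22856/2⌋ = 5; lat ⌊0.19063/1⌋ = 0.
Subsquare: lon ⌊1.22856/0.0833333⌋ = 14 → o; lat ⌊0.19063/0.0416667⌋ = 4 → e.
Extended square: lon ⌊0.06189/0.00833333⌋ = 7; lat ⌊0.02397/0.00416667⌋ = 5.

QF50oe75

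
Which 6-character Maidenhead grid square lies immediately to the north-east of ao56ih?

AO56ji

Longitude subsquare i = 8; +1 → 9 = j.
Latitude subsquare h = 7; +1 → 8 = i.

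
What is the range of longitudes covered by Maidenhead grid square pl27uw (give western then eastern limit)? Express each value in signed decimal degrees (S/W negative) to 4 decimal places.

125.6667, 125.7500

Field P=15, L=11: +15·20° lon, +11·10° lat → SW at lon 120°, lat 20°.
Square 2, 7: +2·2° lon, +7·1° lat → SW at lon 124°, lat 27°.
Subsquare u=20, w=22: +20·0.0833333° lon, +22·0.0416667° lat → SW at lon 125.667°, lat 27.9167°.
Cell spans 0.0833333° lon × 0.0416667° lat.
west 125.6667, east 125.7500.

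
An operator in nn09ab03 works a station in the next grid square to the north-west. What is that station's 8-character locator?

Longitude extended square 0; −1 → -1, wraps to 9, carry into subsquare.
Longitude subsquare a = 0; −1 → -1, wraps to 23 = x, carry into square.
Longitude square 0; −1 → -1, wraps to 9, carry into field.
Longitude field N = 13; −1 → 12 = M.
Latitude extended square 3; +1 → 4.

MN99xb94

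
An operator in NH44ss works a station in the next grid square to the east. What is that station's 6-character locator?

NH44ts

Longitude subsquare s = 18; +1 → 19 = t.
The latitude characters are unchanged.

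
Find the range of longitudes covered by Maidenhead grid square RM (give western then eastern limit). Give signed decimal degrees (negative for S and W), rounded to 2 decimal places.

Field R=17, M=12: +17·20° lon, +12·10° lat → SW at lon 160°, lat 30°.
Cell spans 20° lon × 10° lat.
west 160.00, east 180.00.

160.00, 180.00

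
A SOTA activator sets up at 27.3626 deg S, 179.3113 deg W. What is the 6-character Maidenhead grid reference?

Offset from 180°W / 90°S: lon 0.6887°, lat 62.6374°.
Field (20°×10°, letters A–R): 0.6887/20 → 0 → A, 62.6374/10 → 6 → G; chars AG.
Square (2°×1°, digits 0–9): 0.6887/2 → 0, 2.6374/1 → 2; chars 02.
Subsquare (5′×2.5′, letters a–x): 0.6887/0.0833333 → 8 → i, 0.6374/0.0416667 → 15 → p; chars ip.

AG02ip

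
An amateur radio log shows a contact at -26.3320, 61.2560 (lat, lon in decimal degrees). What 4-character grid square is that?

MG03

Add 180° to longitude and 90° to latitude: 241.26, 63.67.
Field (20°×10°, letters A–R): lon ⌊241.26/20⌋ = 12 → M; lat ⌊63.67/10⌋ = 6 → G.
Square (2°×1°, digits 0–9): lon ⌊1.26/2⌋ = 0; lat ⌊3.67/1⌋ = 3.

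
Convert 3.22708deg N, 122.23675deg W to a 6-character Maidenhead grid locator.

CJ83vf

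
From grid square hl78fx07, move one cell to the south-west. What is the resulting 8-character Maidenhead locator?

HL78ex96

Longitude extended square 0; −1 → -1, wraps to 9, carry into subsquare.
Longitude subsquare f = 5; −1 → 4 = e.
Latitude extended square 7; −1 → 6.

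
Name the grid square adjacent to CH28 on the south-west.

Longitude square 2; −1 → 1.
Latitude square 8; −1 → 7.

CH17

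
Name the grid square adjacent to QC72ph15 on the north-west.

QC72ph06

Longitude extended square 1; −1 → 0.
Latitude extended square 5; +1 → 6.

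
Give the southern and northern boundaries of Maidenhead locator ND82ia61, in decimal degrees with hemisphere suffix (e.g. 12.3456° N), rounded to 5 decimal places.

Field N=13, D=3: +13·20° lon, +3·10° lat → SW at lon 80°, lat -60°.
Square 8, 2: +8·2° lon, +2·1° lat → SW at lon 96°, lat -58°.
Subsquare i=8, a=0: +8·0.0833333° lon, +0·0.0416667° lat → SW at lon 96.6667°, lat -58°.
Extended square 6, 1: +6·0.00833333° lon, +1·0.00416667° lat → SW at lon 96.7167°, lat -57.9958°.
Cell spans 0.00833333° lon × 0.00416667° lat.
south 57.99583° S, north 57.99167° S.

57.99583° S, 57.99167° S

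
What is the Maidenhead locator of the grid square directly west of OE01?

NE91

Longitude square 0; −1 → -1, wraps to 9, carry into field.
Longitude field O = 14; −1 → 13 = N.
The latitude characters are unchanged.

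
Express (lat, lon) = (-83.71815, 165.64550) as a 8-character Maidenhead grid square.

Offset from 180°W / 90°S: lon 345.64550°, lat 6.28185°.
Field (20°×10°, letters A–R): 345.64550/20 → 17 → R, 6.28185/10 → 0 → A; chars RA.
Square (2°×1°, digits 0–9): 5.64550/2 → 2, 6.28185/1 → 6; chars 26.
Subsquare (5′×2.5′, letters a–x): 1.64550/0.0833333 → 19 → t, 0.28185/0.0416667 → 6 → g; chars tg.
Extended square (30″×15″, digits 0–9): 0.06217/0.00833333 → 7, 0.03185/0.00416667 → 7; chars 77.

RA26tg77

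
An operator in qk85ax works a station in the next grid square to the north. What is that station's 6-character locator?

QK86aa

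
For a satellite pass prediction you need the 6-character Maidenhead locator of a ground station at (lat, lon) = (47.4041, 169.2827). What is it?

RN47pj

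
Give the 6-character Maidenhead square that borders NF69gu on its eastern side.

Longitude subsquare g = 6; +1 → 7 = h.
The latitude characters are unchanged.

NF69hu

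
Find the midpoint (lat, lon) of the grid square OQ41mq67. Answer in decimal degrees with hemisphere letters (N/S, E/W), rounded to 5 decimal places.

71.69792° N, 109.05417° E

Field O=14, Q=16: +14·20° lon, +16·10° lat → SW at lon 100°, lat 70°.
Square 4, 1: +4·2° lon, +1·1° lat → SW at lon 108°, lat 71°.
Subsquare m=12, q=16: +12·0.0833333° lon, +16·0.0416667° lat → SW at lon 109°, lat 71.6667°.
Extended square 6, 7: +6·0.00833333° lon, +7·0.00416667° lat → SW at lon 109.05°, lat 71.6958°.
Cell spans 0.00833333° lon × 0.00416667° lat. Centre is SW corner plus half of each.
latitude 71.69792° N, longitude 109.05417° E.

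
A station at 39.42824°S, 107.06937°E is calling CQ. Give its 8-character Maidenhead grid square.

OF30mn87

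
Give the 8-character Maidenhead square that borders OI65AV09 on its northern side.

Latitude extended square 9; +1 → 10, wraps to 0, carry into subsquare.
Latitude subsquare v = 21; +1 → 22 = w.
The longitude characters are unchanged.

OI65aw00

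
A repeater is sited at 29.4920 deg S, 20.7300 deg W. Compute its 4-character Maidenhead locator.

Shift to the Maidenhead origin (180°W, 90°S): lon 159.27, lat 60.51.
Field: 159.27/20 → 7 → H, 60.51/10 → 6 → G; chars HG.
Square: 19.27/2 → 9, 0.51/1 → 0; chars 90.

HG90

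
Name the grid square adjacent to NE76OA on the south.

NE75ox

Latitude subsquare a = 0; −1 → -1, wraps to 23 = x, carry into square.
Latitude square 6; −1 → 5.
The longitude characters are unchanged.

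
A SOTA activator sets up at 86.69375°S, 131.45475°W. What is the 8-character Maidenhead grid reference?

Shift to the Maidenhead origin (180°W, 90°S): lon 48.54525, lat 3.30625.
Field (20°×10°, letters A–R): 48.54525/20 → 2 → C, 3.30625/10 → 0 → A; chars CA.
Square (2°×1°, digits 0–9): 8.54525/2 → 4, 3.30625/1 → 3; chars 43.
Subsquare (5′×2.5′, letters a–x): 0.54525/0.0833333 → 6 → g, 0.30625/0.0416667 → 7 → h; chars gh.
Extended square (30″×15″, digits 0–9): 0.04525/0.00833333 → 5, 0.01458/0.00416667 → 3; chars 53.

CA43gh53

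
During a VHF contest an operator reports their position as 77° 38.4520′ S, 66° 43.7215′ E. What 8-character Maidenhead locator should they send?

MB32ii76

Shift to the Maidenhead origin (180°W, 90°S): lon 246.72869, lat 12.35913.
Field: 246.72869/20 → 12 → M, 12.35913/10 → 1 → B; chars MB.
Square: 6.72869/2 → 3, 2.35913/1 → 2; chars 32.
Subsquare: 0.72869/0.0833333 → 8 → i, 0.35913/0.0416667 → 8 → i; chars ii.
Extended square: 0.06202/0.00833333 → 7, 0.02580/0.00416667 → 6; chars 76.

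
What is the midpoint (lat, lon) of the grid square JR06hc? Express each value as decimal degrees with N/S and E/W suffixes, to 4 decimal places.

Field J=9, R=17: +9·20° lon, +17·10° lat → SW at lon 0°, lat 80°.
Square 0, 6: +0·2° lon, +6·1° lat → SW at lon 0°, lat 86°.
Subsquare h=7, c=2: +7·0.0833333° lon, +2·0.0416667° lat → SW at lon 0.583333°, lat 86.0833°.
Cell spans 0.0833333° lon × 0.0416667° lat. Centre is SW corner plus half of each.
latitude 86.1042° N, longitude 0.6250° E.

86.1042° N, 0.6250° E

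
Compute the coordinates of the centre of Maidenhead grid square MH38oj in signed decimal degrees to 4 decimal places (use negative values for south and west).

-11.6042, 67.2083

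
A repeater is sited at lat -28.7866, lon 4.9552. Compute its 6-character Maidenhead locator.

JG21lf

Shift to the Maidenhead origin (180°W, 90°S): lon 184.9552, lat 61.2134.
Field: 184.9552/20 → 9 → J, 61.2134/10 → 6 → G; chars JG.
Square: 4.9552/2 → 2, 1.2134/1 → 1; chars 21.
Subsquare: 0.9552/0.0833333 → 11 → l, 0.2134/0.0416667 → 5 → f; chars lf.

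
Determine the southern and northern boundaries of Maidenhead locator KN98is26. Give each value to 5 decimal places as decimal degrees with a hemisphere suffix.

48.77500° N, 48.77917° N

Field K=10, N=13: +10·20° lon, +13·10° lat → SW at lon 20°, lat 40°.
Square 9, 8: +9·2° lon, +8·1° lat → SW at lon 38°, lat 48°.
Subsquare i=8, s=18: +8·0.0833333° lon, +18·0.0416667° lat → SW at lon 38.6667°, lat 48.75°.
Extended square 2, 6: +2·0.00833333° lon, +6·0.00416667° lat → SW at lon 38.6833°, lat 48.775°.
Cell spans 0.00833333° lon × 0.00416667° lat.
south 48.77500° N, north 48.77917° N.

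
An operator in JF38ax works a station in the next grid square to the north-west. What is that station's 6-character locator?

JF29xa

Longitude subsquare a = 0; −1 → -1, wraps to 23 = x, carry into square.
Longitude square 3; −1 → 2.
Latitude subsquare x = 23; +1 → 24, wraps to 0 = a, carry into square.
Latitude square 8; +1 → 9.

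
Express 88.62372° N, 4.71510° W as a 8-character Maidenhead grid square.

IR78po49

Shift to the Maidenhead origin (180°W, 90°S): lon 175.28490, lat 178.62372.
Field: lon ⌊175.28490/20⌋ = 8 → I; lat ⌊178.62372/10⌋ = 17 → R.
Square: lon ⌊15.28490/2⌋ = 7; lat ⌊8.62372/1⌋ = 8.
Subsquare: lon ⌊1.28490/0.0833333⌋ = 15 → p; lat ⌊0.62372/0.0416667⌋ = 14 → o.
Extended square: lon ⌊0.03490/0.00833333⌋ = 4; lat ⌊0.04039/0.00416667⌋ = 9.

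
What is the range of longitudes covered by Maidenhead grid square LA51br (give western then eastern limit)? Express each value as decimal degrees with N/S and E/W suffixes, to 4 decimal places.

50.0833° E, 50.1667° E

Field L=11, A=0: +11·20° lon, +0·10° lat → SW at lon 40°, lat -90°.
Square 5, 1: +5·2° lon, +1·1° lat → SW at lon 50°, lat -89°.
Subsquare b=1, r=17: +1·0.0833333° lon, +17·0.0416667° lat → SW at lon 50.0833°, lat -88.2917°.
Cell spans 0.0833333° lon × 0.0416667° lat.
west 50.0833° E, east 50.1667° E.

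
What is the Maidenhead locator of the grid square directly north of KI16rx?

KI17ra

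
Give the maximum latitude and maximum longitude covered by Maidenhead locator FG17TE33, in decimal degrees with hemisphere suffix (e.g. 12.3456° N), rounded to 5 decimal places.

22.81667° S, 76.38333° W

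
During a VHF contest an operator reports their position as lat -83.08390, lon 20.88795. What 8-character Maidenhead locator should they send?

KA06kv69

Shift to the Maidenhead origin (180°W, 90°S): lon 200.88795, lat 6.91610.
Field: 200.88795/20 → 10 → K, 6.91610/10 → 0 → A; chars KA.
Square: 0.88795/2 → 0, 6.91610/1 → 6; chars 06.
Subsquare: 0.88795/0.0833333 → 10 → k, 0.91610/0.0416667 → 21 → v; chars kv.
Extended square: 0.05462/0.00833333 → 6, 0.04110/0.00416667 → 9; chars 69.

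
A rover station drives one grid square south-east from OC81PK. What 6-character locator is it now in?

OC81qj

Longitude subsquare p = 15; +1 → 16 = q.
Latitude subsquare k = 10; −1 → 9 = j.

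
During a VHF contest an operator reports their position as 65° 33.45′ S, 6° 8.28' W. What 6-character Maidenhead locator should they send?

IC64wk

Shift to the Maidenhead origin (180°W, 90°S): lon 173.8620, lat 24.4425.
Field: lon ⌊173.8620/20⌋ = 8 → I; lat ⌊24.4425/10⌋ = 2 → C.
Square: lon ⌊13.8620/2⌋ = 6; lat ⌊4.4425/1⌋ = 4.
Subsquare: lon ⌊1.8620/0.0833333⌋ = 22 → w; lat ⌊0.4425/0.0416667⌋ = 10 → k.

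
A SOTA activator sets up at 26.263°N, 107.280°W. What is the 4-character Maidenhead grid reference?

DL66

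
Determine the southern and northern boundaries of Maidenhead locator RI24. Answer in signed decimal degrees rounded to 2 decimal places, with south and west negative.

Field R=17, I=8: +17·20° lon, +8·10° lat → SW at lon 160°, lat -10°.
Square 2, 4: +2·2° lon, +4·1° lat → SW at lon 164°, lat -6°.
Cell spans 2° lon × 1° lat.
south -6.00, north -5.00.

-6.00, -5.00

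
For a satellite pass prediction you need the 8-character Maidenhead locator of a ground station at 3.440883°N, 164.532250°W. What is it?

AJ73rk65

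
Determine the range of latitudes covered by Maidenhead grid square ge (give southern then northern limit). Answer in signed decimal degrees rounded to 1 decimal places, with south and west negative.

Field G=6, E=4: +6·20° lon, +4·10° lat → SW at lon -60°, lat -50°.
Cell spans 20° lon × 10° lat.
south -50.0, north -40.0.

-50.0, -40.0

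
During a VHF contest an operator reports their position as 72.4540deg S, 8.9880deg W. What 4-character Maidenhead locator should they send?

IB57

Offset from 180°W / 90°S: lon 171.01°, lat 17.55°.
Field: lon ⌊171.01/20⌋ = 8 → I; lat ⌊17.55/10⌋ = 1 → B.
Square: lon ⌊11.01/2⌋ = 5; lat ⌊7.55/1⌋ = 7.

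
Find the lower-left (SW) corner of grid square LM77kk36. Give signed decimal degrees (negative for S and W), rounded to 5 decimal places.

37.44167, 54.85833

Field L=11, M=12: +11·20° lon, +12·10° lat → SW at lon 40°, lat 30°.
Square 7, 7: +7·2° lon, +7·1° lat → SW at lon 54°, lat 37°.
Subsquare k=10, k=10: +10·0.0833333° lon, +10·0.0416667° lat → SW at lon 54.8333°, lat 37.4167°.
Extended square 3, 6: +3·0.00833333° lon, +6·0.00416667° lat → SW at lon 54.8583°, lat 37.4417°.
latitude 37.44167, longitude 54.85833.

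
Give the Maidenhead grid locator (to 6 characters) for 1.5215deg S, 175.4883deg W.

AI28gl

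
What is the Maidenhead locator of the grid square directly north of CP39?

CQ30

Latitude square 9; +1 → 10, wraps to 0, carry into field.
Latitude field P = 15; +1 → 16 = Q.
The longitude characters are unchanged.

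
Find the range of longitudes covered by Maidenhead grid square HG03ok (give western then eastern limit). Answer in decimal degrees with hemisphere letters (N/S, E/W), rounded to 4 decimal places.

Field H=7, G=6: +7·20° lon, +6·10° lat → SW at lon -40°, lat -30°.
Square 0, 3: +0·2° lon, +3·1° lat → SW at lon -40°, lat -27°.
Subsquare o=14, k=10: +14·0.0833333° lon, +10·0.0416667° lat → SW at lon -38.8333°, lat -26.5833°.
Cell spans 0.0833333° lon × 0.0416667° lat.
west 38.8333° W, east 38.7500° W.

38.8333° W, 38.7500° W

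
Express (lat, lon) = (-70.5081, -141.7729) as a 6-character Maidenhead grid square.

BB99cl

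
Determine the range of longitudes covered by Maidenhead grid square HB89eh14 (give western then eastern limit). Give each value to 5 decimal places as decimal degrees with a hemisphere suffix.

Field H=7, B=1: +7·20° lon, +1·10° lat → SW at lon -40°, lat -80°.
Square 8, 9: +8·2° lon, +9·1° lat → SW at lon -24°, lat -71°.
Subsquare e=4, h=7: +4·0.0833333° lon, +7·0.0416667° lat → SW at lon -23.6667°, lat -70.7083°.
Extended square 1, 4: +1·0.00833333° lon, +4·0.00416667° lat → SW at lon -23.6583°, lat -70.6917°.
Cell spans 0.00833333° lon × 0.00416667° lat.
west 23.65833° W, east 23.65000° W.

23.65833° W, 23.65000° W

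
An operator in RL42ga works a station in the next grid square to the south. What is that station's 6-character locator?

RL41gx

Latitude subsquare a = 0; −1 → -1, wraps to 23 = x, carry into square.
Latitude square 2; −1 → 1.
The longitude characters are unchanged.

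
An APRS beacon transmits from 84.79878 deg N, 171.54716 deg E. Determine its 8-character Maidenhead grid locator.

Add 180° to longitude and 90° to latitude: 351.54716, 174.79878.
Field: lon ⌊351.54716/20⌋ = 17 → R; lat ⌊174.79878/10⌋ = 17 → R.
Square: lon ⌊11.54716/2⌋ = 5; lat ⌊4.79878/1⌋ = 4.
Subsquare: lon ⌊1.54716/0.0833333⌋ = 18 → s; lat ⌊0.79878/0.0416667⌋ = 19 → t.
Extended square: lon ⌊0.04716/0.00833333⌋ = 5; lat ⌊0.00711/0.00416667⌋ = 1.

RR54st51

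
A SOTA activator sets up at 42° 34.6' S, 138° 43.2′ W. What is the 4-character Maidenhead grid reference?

CE07

Offset from 180°W / 90°S: lon 41.28°, lat 47.42°.
Field: lon ⌊41.28/20⌋ = 2 → C; lat ⌊47.42/10⌋ = 4 → E.
Square: lon ⌊1.28/2⌋ = 0; lat ⌊7.42/1⌋ = 7.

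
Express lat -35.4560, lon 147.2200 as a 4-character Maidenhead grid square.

Add 180° to longitude and 90° to latitude: 327.22, 54.54.
Field (20°×10°, letters A–R): 327.22/20 → 16 → Q, 54.54/10 → 5 → F; chars QF.
Square (2°×1°, digits 0–9): 7.22/2 → 3, 4.54/1 → 4; chars 34.

QF34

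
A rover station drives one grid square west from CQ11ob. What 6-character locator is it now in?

Longitude subsquare o = 14; −1 → 13 = n.
The latitude characters are unchanged.

CQ11nb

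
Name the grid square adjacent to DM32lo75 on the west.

Longitude extended square 7; −1 → 6.
The latitude characters are unchanged.

DM32lo65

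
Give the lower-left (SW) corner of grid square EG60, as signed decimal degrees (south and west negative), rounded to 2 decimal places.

-30.00, -88.00

Field E=4, G=6: +4·20° lon, +6·10° lat → SW at lon -100°, lat -30°.
Square 6, 0: +6·2° lon, +0·1° lat → SW at lon -88°, lat -30°.
latitude -30.00, longitude -88.00.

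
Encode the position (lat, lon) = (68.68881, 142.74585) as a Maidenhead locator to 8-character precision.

Add 180° to longitude and 90° to latitude: 322.74585, 158.68881.
Field (20°×10°, letters A–R): 322.74585/20 → 16 → Q, 158.68881/10 → 15 → P; chars QP.
Square (2°×1°, digits 0–9): 2.74585/2 → 1, 8.68881/1 → 8; chars 18.
Subsquare (5′×2.5′, letters a–x): 0.74585/0.0833333 → 8 → i, 0.68881/0.0416667 → 16 → q; chars iq.
Extended square (30″×15″, digits 0–9): 0.07918/0.00833333 → 9, 0.02214/0.00416667 → 5; chars 95.

QP18iq95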